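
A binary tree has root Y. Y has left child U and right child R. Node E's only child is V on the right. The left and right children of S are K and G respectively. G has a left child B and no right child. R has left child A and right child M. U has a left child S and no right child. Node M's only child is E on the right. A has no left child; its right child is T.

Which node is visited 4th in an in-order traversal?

G

In-order visits the left subtree, then the node, then the right subtree.
At Y: go left to U.
  At U: go left to S.
    At S: go left to K.
      K is a leaf — visit K.
    Visit S.
    At S: go right to G.
      At G: go left to B.
        B is a leaf — visit B.
      Visit G.
      At G: no right child.
  Visit U.
  At U: no right child.
Visit Y.
At Y: go right to R.
  At R: go left to A.
    At A: no left child.
    Visit A.
    At A: go right to T.
      T is a leaf — visit T.
  Visit R.
  At R: go right to M.
    At M: no left child.
    Visit M.
    At M: go right to E.
      At E: no left child.
      Visit E.
      At E: go right to V.
        V is a leaf — visit V.
Full in-order sequence: K, S, B, G, U, Y, A, T, R, M, E, V.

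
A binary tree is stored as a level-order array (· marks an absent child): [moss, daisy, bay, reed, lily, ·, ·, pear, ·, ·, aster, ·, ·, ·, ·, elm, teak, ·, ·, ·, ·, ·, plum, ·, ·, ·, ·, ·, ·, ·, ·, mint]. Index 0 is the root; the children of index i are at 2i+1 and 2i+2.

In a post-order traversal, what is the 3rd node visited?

Post-order visits the left subtree, then the right subtree, then the node.
At moss: go left to daisy.
  At daisy: go left to reed.
    At reed: go left to pear.
      At pear: go left to elm.
        At elm: go left to mint.
          mint is a leaf — visit mint.
        At elm: no right child.
        Visit elm.
      At pear: go right to teak.
        teak is a leaf — visit teak.
      Visit pear.
    At reed: no right child.
    Visit reed.
  At daisy: go right to lily.
    At lily: no left child.
    At lily: go right to aster.
      At aster: no left child.
      At aster: go right to plum.
        plum is a leaf — visit plum.
      Visit aster.
    Visit lily.
  Visit daisy.
At moss: go right to bay.
  bay is a leaf — visit bay.
Visit moss.
Full post-order sequence: mint, elm, teak, pear, reed, plum, aster, lily, daisy, bay, moss.

teak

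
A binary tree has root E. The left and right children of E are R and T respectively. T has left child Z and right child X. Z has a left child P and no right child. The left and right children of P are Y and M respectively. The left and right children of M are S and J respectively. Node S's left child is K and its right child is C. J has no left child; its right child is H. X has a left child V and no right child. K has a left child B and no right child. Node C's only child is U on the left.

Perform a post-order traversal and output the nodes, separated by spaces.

Post-order visits the left subtree, then the right subtree, then the node.
At E: go left to R.
  R is a leaf — visit R.
At E: go right to T.
  At T: go left to Z.
    At Z: go left to P.
      At P: go left to Y.
        Y is a leaf — visit Y.
      At P: go right to M.
        At M: go left to S.
          At S: go left to K.
            At K: go left to B.
              B is a leaf — visit B.
            At K: no right child.
            Visit K.
          At S: go right to C.
            At C: go left to U.
              U is a leaf — visit U.
            At C: no right child.
            Visit C.
          Visit S.
        At M: go right to J.
          At J: no left child.
          At J: go right to H.
            H is a leaf — visit H.
          Visit J.
        Visit M.
      Visit P.
    At Z: no right child.
    Visit Z.
  At T: go right to X.
    At X: go left to V.
      V is a leaf — visit V.
    At X: no right child.
    Visit X.
  Visit T.
Visit E.

R Y B K U C S H J M P Z V X T E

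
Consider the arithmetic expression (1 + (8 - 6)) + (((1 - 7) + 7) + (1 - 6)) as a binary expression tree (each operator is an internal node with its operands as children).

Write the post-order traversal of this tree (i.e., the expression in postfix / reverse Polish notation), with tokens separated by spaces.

Post-order on an expression tree gives postfix notation: for each operator, emit left operand, right operand, then the operator.

1 8 6 - + 1 7 - 7 + 1 6 - + +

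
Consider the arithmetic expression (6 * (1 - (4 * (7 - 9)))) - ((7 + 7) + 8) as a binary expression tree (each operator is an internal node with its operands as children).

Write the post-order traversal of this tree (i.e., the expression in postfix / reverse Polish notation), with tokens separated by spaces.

6 1 4 7 9 - * - * 7 7 + 8 + -

Post-order on an expression tree gives postfix notation: for each operator, emit left operand, right operand, then the operator.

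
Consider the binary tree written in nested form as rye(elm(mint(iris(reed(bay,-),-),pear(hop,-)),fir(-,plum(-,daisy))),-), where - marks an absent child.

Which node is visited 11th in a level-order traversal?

Level-order visits nodes level by level from the root, left to right within each level.
Level 0: rye
Level 1: elm
Level 2: mint, fir
Level 3: iris, pear, plum
Level 4: reed, hop, daisy
Level 5: bay
Full level-order sequence: rye, elm, mint, fir, iris, pear, plum, reed, hop, daisy, bay.

bay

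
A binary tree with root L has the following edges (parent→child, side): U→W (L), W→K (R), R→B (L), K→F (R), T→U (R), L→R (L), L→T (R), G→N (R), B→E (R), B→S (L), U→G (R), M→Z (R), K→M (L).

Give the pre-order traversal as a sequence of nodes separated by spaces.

Pre-order visits the node, then its left subtree, then its right subtree.
Visit L.
At L: go left to R.
  Visit R.
  At R: go left to B.
    Visit B.
    At B: go left to S.
      S is a leaf — visit S.
    At B: go right to E.
      E is a leaf — visit E.
  At R: no right child.
At L: go right to T.
  Visit T.
  At T: no left child.
  At T: go right to U.
    Visit U.
    At U: go left to W.
      Visit W.
      At W: no left child.
      At W: go right to K.
        Visit K.
        At K: go left to M.
          Visit M.
          At M: no left child.
          At M: go right to Z.
            Z is a leaf — visit Z.
        At K: go right to F.
          F is a leaf — visit F.
    At U: go right to G.
      Visit G.
      At G: no left child.
      At G: go right to N.
        N is a leaf — visit N.

L R B S E T U W K M Z F G N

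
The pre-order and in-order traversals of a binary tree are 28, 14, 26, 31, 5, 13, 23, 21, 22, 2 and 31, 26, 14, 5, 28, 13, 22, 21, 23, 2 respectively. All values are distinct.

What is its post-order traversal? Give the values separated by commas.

31, 26, 5, 14, 22, 21, 2, 23, 13, 28

The first element of pre-order is the root; it splits in-order into left and right subtrees.
Root 28: left subtree has 4 nodes {31, 26, 14, 5}, right has 5 {13, 22, 21, 23, 2}.
  Root 14: left subtree has 2 nodes {31, 26}, right has 1 {5}.
    Root 26: left subtree has 1 node {31}, right has 0 { }.
  Root 13: left subtree has 0 nodes { }, right has 4 {22, 21, 23, 2}.
    Root 23: left subtree has 2 nodes {22, 21}, right has 1 {2}.
      Root 21: left subtree has 1 node {22}, right has 0 { }.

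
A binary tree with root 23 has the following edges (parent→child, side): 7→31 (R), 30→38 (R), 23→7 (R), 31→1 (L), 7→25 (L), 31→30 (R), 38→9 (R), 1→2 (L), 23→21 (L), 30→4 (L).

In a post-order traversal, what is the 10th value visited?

7

Post-order visits the left subtree, then the right subtree, then the node.
At 23: go left to 21.
  21 is a leaf — visit 21.
At 23: go right to 7.
  At 7: go left to 25.
    25 is a leaf — visit 25.
  At 7: go right to 31.
    At 31: go left to 1.
      At 1: go left to 2.
        2 is a leaf — visit 2.
      At 1: no right child.
      Visit 1.
    At 31: go right to 30.
      At 30: go left to 4.
        4 is a leaf — visit 4.
      At 30: go right to 38.
        At 38: no left child.
        At 38: go right to 9.
          9 is a leaf — visit 9.
        Visit 38.
      Visit 30.
    Visit 31.
  Visit 7.
Visit 23.
Full post-order sequence: 21, 25, 2, 1, 4, 9, 38, 30, 31, 7, 23.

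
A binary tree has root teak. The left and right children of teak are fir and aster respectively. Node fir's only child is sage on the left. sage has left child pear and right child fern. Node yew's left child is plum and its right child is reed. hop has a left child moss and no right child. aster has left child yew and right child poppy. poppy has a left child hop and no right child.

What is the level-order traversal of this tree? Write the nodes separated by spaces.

teak fir aster sage yew poppy pear fern plum reed hop moss

Level-order visits nodes level by level from the root, left to right within each level.
Level 0: teak
Level 1: fir, aster
Level 2: sage, yew, poppy
Level 3: pear, fern, plum, reed, hop
Level 4: moss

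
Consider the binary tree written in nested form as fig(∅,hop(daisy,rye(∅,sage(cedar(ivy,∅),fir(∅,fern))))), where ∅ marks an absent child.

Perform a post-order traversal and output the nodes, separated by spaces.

Post-order visits the left subtree, then the right subtree, then the node.
At fig: no left child.
At fig: go right to hop.
  At hop: go left to daisy.
    daisy is a leaf — visit daisy.
  At hop: go right to rye.
    At rye: no left child.
    At rye: go right to sage.
      At sage: go left to cedar.
        At cedar: go left to ivy.
          ivy is a leaf — visit ivy.
        At cedar: no right child.
        Visit cedar.
      At sage: go right to fir.
        At fir: no left child.
        At fir: go right to fern.
          fern is a leaf — visit fern.
        Visit fir.
      Visit sage.
    Visit rye.
  Visit hop.
Visit fig.

daisy ivy cedar fern fir sage rye hop fig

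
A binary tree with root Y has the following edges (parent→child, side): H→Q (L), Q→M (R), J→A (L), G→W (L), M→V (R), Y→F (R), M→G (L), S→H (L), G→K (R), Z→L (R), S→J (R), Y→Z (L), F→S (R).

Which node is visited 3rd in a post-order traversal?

W

Post-order visits the left subtree, then the right subtree, then the node.
At Y: go left to Z.
  At Z: no left child.
  At Z: go right to L.
    L is a leaf — visit L.
  Visit Z.
At Y: go right to F.
  At F: no left child.
  At F: go right to S.
    At S: go left to H.
      At H: go left to Q.
        At Q: no left child.
        At Q: go right to M.
          At M: go left to G.
            At G: go left to W.
              W is a leaf — visit W.
            At G: go right to K.
              K is a leaf — visit K.
            Visit G.
          At M: go right to V.
            V is a leaf — visit V.
          Visit M.
        Visit Q.
      At H: no right child.
      Visit H.
    At S: go right to J.
      At J: go left to A.
        A is a leaf — visit A.
      At J: no right child.
      Visit J.
    Visit S.
  Visit F.
Visit Y.
Full post-order sequence: L, Z, W, K, G, V, M, Q, H, A, J, S, F, Y.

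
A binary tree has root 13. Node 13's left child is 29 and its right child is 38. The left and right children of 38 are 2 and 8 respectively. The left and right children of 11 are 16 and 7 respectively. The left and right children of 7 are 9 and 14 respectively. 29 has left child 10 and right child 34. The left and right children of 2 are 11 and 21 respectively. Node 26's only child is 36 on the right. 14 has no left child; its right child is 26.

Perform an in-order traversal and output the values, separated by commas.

10, 29, 34, 13, 16, 11, 9, 7, 14, 26, 36, 2, 21, 38, 8

In-order visits the left subtree, then the node, then the right subtree.
At 13: go left to 29.
  At 29: go left to 10.
    10 is a leaf — visit 10.
  Visit 29.
  At 29: go right to 34.
    34 is a leaf — visit 34.
Visit 13.
At 13: go right to 38.
  At 38: go left to 2.
    At 2: go left to 11.
      At 11: go left to 16.
        16 is a leaf — visit 16.
      Visit 11.
      At 11: go right to 7.
        At 7: go left to 9.
          9 is a leaf — visit 9.
        Visit 7.
        At 7: go right to 14.
          At 14: no left child.
          Visit 14.
          At 14: go right to 26.
            At 26: no left child.
            Visit 26.
            At 26: go right to 36.
              36 is a leaf — visit 36.
    Visit 2.
    At 2: go right to 21.
      21 is a leaf — visit 21.
  Visit 38.
  At 38: go right to 8.
    8 is a leaf — visit 8.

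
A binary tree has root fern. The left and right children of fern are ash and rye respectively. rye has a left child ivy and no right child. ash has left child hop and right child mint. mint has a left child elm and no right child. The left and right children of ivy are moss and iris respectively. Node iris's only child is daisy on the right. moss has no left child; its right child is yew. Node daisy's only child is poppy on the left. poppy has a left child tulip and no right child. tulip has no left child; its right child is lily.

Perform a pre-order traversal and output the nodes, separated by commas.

Pre-order visits the node, then its left subtree, then its right subtree.
Visit fern.
At fern: go left to ash.
  Visit ash.
  At ash: go left to hop.
    hop is a leaf — visit hop.
  At ash: go right to mint.
    Visit mint.
    At mint: go left to elm.
      elm is a leaf — visit elm.
    At mint: no right child.
At fern: go right to rye.
  Visit rye.
  At rye: go left to ivy.
    Visit ivy.
    At ivy: go left to moss.
      Visit moss.
      At moss: no left child.
      At moss: go right to yew.
        yew is a leaf — visit yew.
    At ivy: go right to iris.
      Visit iris.
      At iris: no left child.
      At iris: go right to daisy.
        Visit daisy.
        At daisy: go left to poppy.
          Visit poppy.
          At poppy: go left to tulip.
            Visit tulip.
            At tulip: no left child.
            At tulip: go right to lily.
              lily is a leaf — visit lily.
          At poppy: no right child.
        At daisy: no right child.
  At rye: no right child.

fern, ash, hop, mint, elm, rye, ivy, moss, yew, iris, daisy, poppy, tulip, lily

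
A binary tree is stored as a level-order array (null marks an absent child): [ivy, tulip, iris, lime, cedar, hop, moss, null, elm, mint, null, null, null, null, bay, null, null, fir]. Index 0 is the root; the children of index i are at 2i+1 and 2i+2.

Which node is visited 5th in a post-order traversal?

Post-order visits the left subtree, then the right subtree, then the node.
At ivy: go left to tulip.
  At tulip: go left to lime.
    At lime: no left child.
    At lime: go right to elm.
      At elm: go left to fir.
        fir is a leaf — visit fir.
      At elm: no right child.
      Visit elm.
    Visit lime.
  At tulip: go right to cedar.
    At cedar: go left to mint.
      mint is a leaf — visit mint.
    At cedar: no right child.
    Visit cedar.
  Visit tulip.
At ivy: go right to iris.
  At iris: go left to hop.
    hop is a leaf — visit hop.
  At iris: go right to moss.
    At moss: no left child.
    At moss: go right to bay.
      bay is a leaf — visit bay.
    Visit moss.
  Visit iris.
Visit ivy.
Full post-order sequence: fir, elm, lime, mint, cedar, tulip, hop, bay, moss, iris, ivy.

cedar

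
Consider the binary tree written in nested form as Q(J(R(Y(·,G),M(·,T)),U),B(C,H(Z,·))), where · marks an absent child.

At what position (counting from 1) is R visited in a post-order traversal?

5

Post-order visits the left subtree, then the right subtree, then the node.
At Q: go left to J.
  At J: go left to R.
    At R: go left to Y.
      At Y: no left child.
      At Y: go right to G.
        G is a leaf — visit G.
      Visit Y.
    At R: go right to M.
      At M: no left child.
      At M: go right to T.
        T is a leaf — visit T.
      Visit M.
    Visit R.
  At J: go right to U.
    U is a leaf — visit U.
  Visit J.
At Q: go right to B.
  At B: go left to C.
    C is a leaf — visit C.
  At B: go right to H.
    At H: go left to Z.
      Z is a leaf — visit Z.
    At H: no right child.
    Visit H.
  Visit B.
Visit Q.
Full post-order sequence: G, Y, T, M, R, U, J, C, Z, H, B, Q.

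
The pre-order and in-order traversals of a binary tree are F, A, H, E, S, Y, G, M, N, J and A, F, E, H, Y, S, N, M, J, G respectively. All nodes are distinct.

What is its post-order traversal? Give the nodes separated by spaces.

The first element of pre-order is the root; it splits in-order into left and right subtrees.
Root F: left subtree has 1 node {A}, right has 8 {E, H, Y, S, N, M, J, G}.
  Root H: left subtree has 1 node {E}, right has 6 {Y, S, N, M, J, G}.
    Root S: left subtree has 1 node {Y}, right has 4 {N, M, J, G}.
      Root G: left subtree has 3 nodes {N, M, J}, right has 0 { }.
        Root M: left subtree has 1 node {N}, right has 1 {J}.

A E Y N J M G S H F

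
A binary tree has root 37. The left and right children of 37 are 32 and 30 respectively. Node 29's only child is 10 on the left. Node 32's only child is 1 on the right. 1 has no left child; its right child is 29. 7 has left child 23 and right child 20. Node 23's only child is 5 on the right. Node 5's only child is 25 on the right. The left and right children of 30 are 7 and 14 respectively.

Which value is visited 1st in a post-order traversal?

Post-order visits the left subtree, then the right subtree, then the node.
At 37: go left to 32.
  At 32: no left child.
  At 32: go right to 1.
    At 1: no left child.
    At 1: go right to 29.
      At 29: go left to 10.
        10 is a leaf — visit 10.
      At 29: no right child.
      Visit 29.
    Visit 1.
  Visit 32.
At 37: go right to 30.
  At 30: go left to 7.
    At 7: go left to 23.
      At 23: no left child.
      At 23: go right to 5.
        At 5: no left child.
        At 5: go right to 25.
          25 is a leaf — visit 25.
        Visit 5.
      Visit 23.
    At 7: go right to 20.
      20 is a leaf — visit 20.
    Visit 7.
  At 30: go right to 14.
    14 is a leaf — visit 14.
  Visit 30.
Visit 37.
Full post-order sequence: 10, 29, 1, 32, 25, 5, 23, 20, 7, 14, 30, 37.

10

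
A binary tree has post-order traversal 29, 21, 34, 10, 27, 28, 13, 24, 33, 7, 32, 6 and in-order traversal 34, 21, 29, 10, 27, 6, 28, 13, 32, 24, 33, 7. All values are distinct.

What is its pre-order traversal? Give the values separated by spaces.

6 27 10 34 21 29 32 13 28 7 33 24

The last element of post-order is the root; it splits in-order into left and right subtrees.
Root 6: left subtree has 5 nodes {34, 21, 29, 10, 27}, right has 6 {28, 13, 32, 24, 33, 7}.
  Root 27: left subtree has 4 nodes {34, 21, 29, 10}, right has 0 { }.
    Root 10: left subtree has 3 nodes {34, 21, 29}, right has 0 { }.
      Root 34: left subtree has 0 nodes { }, right has 2 {21, 29}.
        Root 21: left subtree has 0 nodes { }, right has 1 {29}.
  Root 32: left subtree has 2 nodes {28, 13}, right has 3 {24, 33, 7}.
    Root 13: left subtree has 1 node {28}, right has 0 { }.
    Root 7: left subtree has 2 nodes {24, 33}, right has 0 { }.
      Root 33: left subtree has 1 node {24}, right has 0 { }.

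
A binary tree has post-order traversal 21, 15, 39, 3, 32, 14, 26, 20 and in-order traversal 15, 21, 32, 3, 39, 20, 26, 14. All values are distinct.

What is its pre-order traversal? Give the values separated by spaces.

20 32 15 21 3 39 26 14

The last element of post-order is the root; it splits in-order into left and right subtrees.
Root 20: left subtree has 5 nodes {15, 21, 32, 3, 39}, right has 2 {26, 14}.
  Root 32: left subtree has 2 nodes {15, 21}, right has 2 {3, 39}.
    Root 15: left subtree has 0 nodes { }, right has 1 {21}.
    Root 3: left subtree has 0 nodes { }, right has 1 {39}.
  Root 26: left subtree has 0 nodes { }, right has 1 {14}.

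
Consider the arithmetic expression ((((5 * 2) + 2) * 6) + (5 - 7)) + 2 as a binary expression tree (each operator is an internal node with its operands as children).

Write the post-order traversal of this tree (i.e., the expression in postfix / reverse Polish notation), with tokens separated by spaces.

5 2 * 2 + 6 * 5 7 - + 2 +

Post-order on an expression tree gives postfix notation: for each operator, emit left operand, right operand, then the operator.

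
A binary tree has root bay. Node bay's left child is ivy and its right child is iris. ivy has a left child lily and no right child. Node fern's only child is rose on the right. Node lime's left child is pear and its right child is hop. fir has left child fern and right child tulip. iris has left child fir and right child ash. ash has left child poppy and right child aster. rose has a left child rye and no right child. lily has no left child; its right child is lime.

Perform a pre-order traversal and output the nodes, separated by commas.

Pre-order visits the node, then its left subtree, then its right subtree.
Visit bay.
At bay: go left to ivy.
  Visit ivy.
  At ivy: go left to lily.
    Visit lily.
    At lily: no left child.
    At lily: go right to lime.
      Visit lime.
      At lime: go left to pear.
        pear is a leaf — visit pear.
      At lime: go right to hop.
        hop is a leaf — visit hop.
  At ivy: no right child.
At bay: go right to iris.
  Visit iris.
  At iris: go left to fir.
    Visit fir.
    At fir: go left to fern.
      Visit fern.
      At fern: no left child.
      At fern: go right to rose.
        Visit rose.
        At rose: go left to rye.
          rye is a leaf — visit rye.
        At rose: no right child.
    At fir: go right to tulip.
      tulip is a leaf — visit tulip.
  At iris: go right to ash.
    Visit ash.
    At ash: go left to poppy.
      poppy is a leaf — visit poppy.
    At ash: go right to aster.
      aster is a leaf — visit aster.

bay, ivy, lily, lime, pear, hop, iris, fir, fern, rose, rye, tulip, ash, poppy, aster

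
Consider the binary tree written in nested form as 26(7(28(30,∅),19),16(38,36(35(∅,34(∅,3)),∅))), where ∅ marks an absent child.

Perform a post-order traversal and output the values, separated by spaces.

30 28 19 7 38 3 34 35 36 16 26

Post-order visits the left subtree, then the right subtree, then the node.
At 26: go left to 7.
  At 7: go left to 28.
    At 28: go left to 30.
      30 is a leaf — visit 30.
    At 28: no right child.
    Visit 28.
  At 7: go right to 19.
    19 is a leaf — visit 19.
  Visit 7.
At 26: go right to 16.
  At 16: go left to 38.
    38 is a leaf — visit 38.
  At 16: go right to 36.
    At 36: go left to 35.
      At 35: no left child.
      At 35: go right to 34.
        At 34: no left child.
        At 34: go right to 3.
          3 is a leaf — visit 3.
        Visit 34.
      Visit 35.
    At 36: no right child.
    Visit 36.
  Visit 16.
Visit 26.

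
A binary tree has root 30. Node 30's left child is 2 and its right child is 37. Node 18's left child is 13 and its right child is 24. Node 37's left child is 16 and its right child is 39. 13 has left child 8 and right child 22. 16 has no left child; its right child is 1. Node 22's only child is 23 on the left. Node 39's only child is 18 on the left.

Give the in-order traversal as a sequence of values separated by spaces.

2 30 16 1 37 8 13 23 22 18 24 39

In-order visits the left subtree, then the node, then the right subtree.
At 30: go left to 2.
  2 is a leaf — visit 2.
Visit 30.
At 30: go right to 37.
  At 37: go left to 16.
    At 16: no left child.
    Visit 16.
    At 16: go right to 1.
      1 is a leaf — visit 1.
  Visit 37.
  At 37: go right to 39.
    At 39: go left to 18.
      At 18: go left to 13.
        At 13: go left to 8.
          8 is a leaf — visit 8.
        Visit 13.
        At 13: go right to 22.
          At 22: go left to 23.
            23 is a leaf — visit 23.
          Visit 22.
          At 22: no right child.
      Visit 18.
      At 18: go right to 24.
        24 is a leaf — visit 24.
    Visit 39.
    At 39: no right child.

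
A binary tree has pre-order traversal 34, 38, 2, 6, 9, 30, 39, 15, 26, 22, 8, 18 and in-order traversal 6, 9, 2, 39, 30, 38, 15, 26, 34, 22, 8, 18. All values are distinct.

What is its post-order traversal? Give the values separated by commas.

9, 6, 39, 30, 2, 26, 15, 38, 18, 8, 22, 34

The first element of pre-order is the root; it splits in-order into left and right subtrees.
Root 34: left subtree has 8 nodes {6, 9, 2, 39, 30, 38, 15, 26}, right has 3 {22, 8, 18}.
  Root 38: left subtree has 5 nodes {6, 9, 2, 39, 30}, right has 2 {15, 26}.
    Root 2: left subtree has 2 nodes {6, 9}, right has 2 {39, 30}.
      Root 6: left subtree has 0 nodes { }, right has 1 {9}.
      Root 30: left subtree has 1 node {39}, right has 0 { }.
    Root 15: left subtree has 0 nodes { }, right has 1 {26}.
  Root 22: left subtree has 0 nodes { }, right has 2 {8, 18}.
    Root 8: left subtree has 0 nodes { }, right has 1 {18}.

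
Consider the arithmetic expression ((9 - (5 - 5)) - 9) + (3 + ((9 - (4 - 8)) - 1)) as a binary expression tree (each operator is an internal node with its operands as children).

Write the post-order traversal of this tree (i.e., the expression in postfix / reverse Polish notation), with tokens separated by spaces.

9 5 5 - - 9 - 3 9 4 8 - - 1 - + +

Post-order on an expression tree gives postfix notation: for each operator, emit left operand, right operand, then the operator.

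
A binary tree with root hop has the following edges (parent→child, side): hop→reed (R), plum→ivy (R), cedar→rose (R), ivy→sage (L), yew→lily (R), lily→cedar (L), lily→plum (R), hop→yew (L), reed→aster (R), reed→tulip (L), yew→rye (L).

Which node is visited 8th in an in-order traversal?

ivy

In-order visits the left subtree, then the node, then the right subtree.
At hop: go left to yew.
  At yew: go left to rye.
    rye is a leaf — visit rye.
  Visit yew.
  At yew: go right to lily.
    At lily: go left to cedar.
      At cedar: no left child.
      Visit cedar.
      At cedar: go right to rose.
        rose is a leaf — visit rose.
    Visit lily.
    At lily: go right to plum.
      At plum: no left child.
      Visit plum.
      At plum: go right to ivy.
        At ivy: go left to sage.
          sage is a leaf — visit sage.
        Visit ivy.
        At ivy: no right child.
Visit hop.
At hop: go right to reed.
  At reed: go left to tulip.
    tulip is a leaf — visit tulip.
  Visit reed.
  At reed: go right to aster.
    aster is a leaf — visit aster.
Full in-order sequence: rye, yew, cedar, rose, lily, plum, sage, ivy, hop, tulip, reed, aster.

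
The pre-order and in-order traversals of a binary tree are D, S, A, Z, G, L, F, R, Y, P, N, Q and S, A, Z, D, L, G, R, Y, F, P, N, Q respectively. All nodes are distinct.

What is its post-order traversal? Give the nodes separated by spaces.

Z A S L Y R Q N P F G D

The first element of pre-order is the root; it splits in-order into left and right subtrees.
Root D: left subtree has 3 nodes {S, A, Z}, right has 8 {L, G, R, Y, F, P, N, Q}.
  Root S: left subtree has 0 nodes { }, right has 2 {A, Z}.
    Root A: left subtree has 0 nodes { }, right has 1 {Z}.
  Root G: left subtree has 1 node {L}, right has 6 {R, Y, F, P, N, Q}.
    Root F: left subtree has 2 nodes {R, Y}, right has 3 {P, N, Q}.
      Root R: left subtree has 0 nodes { }, right has 1 {Y}.
      Root P: left subtree has 0 nodes { }, right has 2 {N, Q}.
        Root N: left subtree has 0 nodes { }, right has 1 {Q}.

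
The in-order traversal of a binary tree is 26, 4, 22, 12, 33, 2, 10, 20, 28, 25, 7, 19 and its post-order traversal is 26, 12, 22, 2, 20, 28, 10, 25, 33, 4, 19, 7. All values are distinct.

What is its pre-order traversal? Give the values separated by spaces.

7 4 26 33 22 12 25 10 2 28 20 19

The last element of post-order is the root; it splits in-order into left and right subtrees.
Root 7: left subtree has 10 nodes {26, 4, 22, 12, 33, 2, 10, 20, 28, 25}, right has 1 {19}.
  Root 4: left subtree has 1 node {26}, right has 8 {22, 12, 33, 2, 10, 20, 28, 25}.
    Root 33: left subtree has 2 nodes {22, 12}, right has 5 {2, 10, 20, 28, 25}.
      Root 22: left subtree has 0 nodes { }, right has 1 {12}.
      Root 25: left subtree has 4 nodes {2, 10, 20, 28}, right has 0 { }.
        Root 10: left subtree has 1 node {2}, right has 2 {20, 28}.
          Root 28: left subtree has 1 node {20}, right has 0 { }.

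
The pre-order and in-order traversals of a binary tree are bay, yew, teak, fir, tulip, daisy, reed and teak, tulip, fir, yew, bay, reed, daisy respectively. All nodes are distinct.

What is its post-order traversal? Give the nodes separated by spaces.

The first element of pre-order is the root; it splits in-order into left and right subtrees.
Root bay: left subtree has 4 nodes {teak, tulip, fir, yew}, right has 2 {reed, daisy}.
  Root yew: left subtree has 3 nodes {teak, tulip, fir}, right has 0 { }.
    Root teak: left subtree has 0 nodes { }, right has 2 {tulip, fir}.
      Root fir: left subtree has 1 node {tulip}, right has 0 { }.
  Root daisy: left subtree has 1 node {reed}, right has 0 { }.

tulip fir teak yew reed daisy bay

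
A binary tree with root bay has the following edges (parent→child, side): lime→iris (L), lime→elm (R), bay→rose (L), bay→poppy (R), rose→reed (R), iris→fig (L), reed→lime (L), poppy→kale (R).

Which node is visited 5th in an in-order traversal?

In-order visits the left subtree, then the node, then the right subtree.
At bay: go left to rose.
  At rose: no left child.
  Visit rose.
  At rose: go right to reed.
    At reed: go left to lime.
      At lime: go left to iris.
        At iris: go left to fig.
          fig is a leaf — visit fig.
        Visit iris.
        At iris: no right child.
      Visit lime.
      At lime: go right to elm.
        elm is a leaf — visit elm.
    Visit reed.
    At reed: no right child.
Visit bay.
At bay: go right to poppy.
  At poppy: no left child.
  Visit poppy.
  At poppy: go right to kale.
    kale is a leaf — visit kale.
Full in-order sequence: rose, fig, iris, lime, elm, reed, bay, poppy, kale.

elm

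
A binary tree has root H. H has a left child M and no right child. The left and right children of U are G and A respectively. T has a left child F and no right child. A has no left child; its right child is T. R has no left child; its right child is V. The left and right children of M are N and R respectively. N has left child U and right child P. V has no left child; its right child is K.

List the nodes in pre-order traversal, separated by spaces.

H M N U G A T F P R V K

Pre-order visits the node, then its left subtree, then its right subtree.
Visit H.
At H: go left to M.
  Visit M.
  At M: go left to N.
    Visit N.
    At N: go left to U.
      Visit U.
      At U: go left to G.
        G is a leaf — visit G.
      At U: go right to A.
        Visit A.
        At A: no left child.
        At A: go right to T.
          Visit T.
          At T: go left to F.
            F is a leaf — visit F.
          At T: no right child.
    At N: go right to P.
      P is a leaf — visit P.
  At M: go right to R.
    Visit R.
    At R: no left child.
    At R: go right to V.
      Visit V.
      At V: no left child.
      At V: go right to K.
        K is a leaf — visit K.
At H: no right child.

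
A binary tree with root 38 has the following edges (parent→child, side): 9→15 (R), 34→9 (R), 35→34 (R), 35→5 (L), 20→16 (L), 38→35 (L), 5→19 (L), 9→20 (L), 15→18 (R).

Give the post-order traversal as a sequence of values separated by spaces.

19 5 16 20 18 15 9 34 35 38

Post-order visits the left subtree, then the right subtree, then the node.
At 38: go left to 35.
  At 35: go left to 5.
    At 5: go left to 19.
      19 is a leaf — visit 19.
    At 5: no right child.
    Visit 5.
  At 35: go right to 34.
    At 34: no left child.
    At 34: go right to 9.
      At 9: go left to 20.
        At 20: go left to 16.
          16 is a leaf — visit 16.
        At 20: no right child.
        Visit 20.
      At 9: go right to 15.
        At 15: no left child.
        At 15: go right to 18.
          18 is a leaf — visit 18.
        Visit 15.
      Visit 9.
    Visit 34.
  Visit 35.
At 38: no right child.
Visit 38.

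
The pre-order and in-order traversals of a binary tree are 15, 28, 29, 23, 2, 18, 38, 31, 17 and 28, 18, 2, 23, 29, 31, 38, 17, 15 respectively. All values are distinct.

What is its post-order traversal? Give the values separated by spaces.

The first element of pre-order is the root; it splits in-order into left and right subtrees.
Root 15: left subtree has 8 nodes {28, 18, 2, 23, 29, 31, 38, 17}, right has 0 { }.
  Root 28: left subtree has 0 nodes { }, right has 7 {18, 2, 23, 29, 31, 38, 17}.
    Root 29: left subtree has 3 nodes {18, 2, 23}, right has 3 {31, 38, 17}.
      Root 23: left subtree has 2 nodes {18, 2}, right has 0 { }.
        Root 2: left subtree has 1 node {18}, right has 0 { }.
      Root 38: left subtree has 1 node {31}, right has 1 {17}.

18 2 23 31 17 38 29 28 15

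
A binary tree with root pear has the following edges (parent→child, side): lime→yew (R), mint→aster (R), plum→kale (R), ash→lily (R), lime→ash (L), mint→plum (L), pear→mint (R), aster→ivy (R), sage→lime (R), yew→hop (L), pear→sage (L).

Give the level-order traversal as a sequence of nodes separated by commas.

pear, sage, mint, lime, plum, aster, ash, yew, kale, ivy, lily, hop

Level-order visits nodes level by level from the root, left to right within each level.
Level 0: pear
Level 1: sage, mint
Level 2: lime, plum, aster
Level 3: ash, yew, kale, ivy
Level 4: lily, hop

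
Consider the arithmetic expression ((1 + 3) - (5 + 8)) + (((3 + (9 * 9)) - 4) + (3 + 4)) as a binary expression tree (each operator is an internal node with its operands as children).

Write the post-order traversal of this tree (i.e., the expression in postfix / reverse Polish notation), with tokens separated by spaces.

1 3 + 5 8 + - 3 9 9 * + 4 - 3 4 + + +

Post-order on an expression tree gives postfix notation: for each operator, emit left operand, right operand, then the operator.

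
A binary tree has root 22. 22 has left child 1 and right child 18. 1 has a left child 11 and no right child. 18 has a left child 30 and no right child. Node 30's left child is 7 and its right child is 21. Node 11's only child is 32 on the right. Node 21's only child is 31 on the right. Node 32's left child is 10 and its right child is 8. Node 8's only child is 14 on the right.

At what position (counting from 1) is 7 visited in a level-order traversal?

7

Level-order visits nodes level by level from the root, left to right within each level.
Level 0: 22
Level 1: 1, 18
Level 2: 11, 30
Level 3: 32, 7, 21
Level 4: 10, 8, 31
Level 5: 14
Full level-order sequence: 22, 1, 18, 11, 30, 32, 7, 21, 10, 8, 31, 14.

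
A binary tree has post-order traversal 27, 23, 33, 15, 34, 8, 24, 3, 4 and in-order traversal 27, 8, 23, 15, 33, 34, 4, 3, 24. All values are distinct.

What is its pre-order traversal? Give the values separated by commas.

The last element of post-order is the root; it splits in-order into left and right subtrees.
Root 4: left subtree has 6 nodes {27, 8, 23, 15, 33, 34}, right has 2 {3, 24}.
  Root 8: left subtree has 1 node {27}, right has 4 {23, 15, 33, 34}.
    Root 34: left subtree has 3 nodes {23, 15, 33}, right has 0 { }.
      Root 15: left subtree has 1 node {23}, right has 1 {33}.
  Root 3: left subtree has 0 nodes { }, right has 1 {24}.

4, 8, 27, 34, 15, 23, 33, 3, 24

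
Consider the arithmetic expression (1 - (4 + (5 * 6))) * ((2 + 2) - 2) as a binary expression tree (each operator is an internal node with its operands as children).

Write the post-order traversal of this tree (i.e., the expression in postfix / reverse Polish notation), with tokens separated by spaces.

Post-order on an expression tree gives postfix notation: for each operator, emit left operand, right operand, then the operator.

1 4 5 6 * + - 2 2 + 2 - *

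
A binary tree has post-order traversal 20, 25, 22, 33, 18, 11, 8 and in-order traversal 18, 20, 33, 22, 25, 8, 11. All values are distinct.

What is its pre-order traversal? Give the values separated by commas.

The last element of post-order is the root; it splits in-order into left and right subtrees.
Root 8: left subtree has 5 nodes {18, 20, 33, 22, 25}, right has 1 {11}.
  Root 18: left subtree has 0 nodes { }, right has 4 {20, 33, 22, 25}.
    Root 33: left subtree has 1 node {20}, right has 2 {22, 25}.
      Root 22: left subtree has 0 nodes { }, right has 1 {25}.

8, 18, 33, 20, 22, 25, 11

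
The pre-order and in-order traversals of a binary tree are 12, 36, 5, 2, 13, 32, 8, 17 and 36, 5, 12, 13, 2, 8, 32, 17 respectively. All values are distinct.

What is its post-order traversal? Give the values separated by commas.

The first element of pre-order is the root; it splits in-order into left and right subtrees.
Root 12: left subtree has 2 nodes {36, 5}, right has 5 {13, 2, 8, 32, 17}.
  Root 36: left subtree has 0 nodes { }, right has 1 {5}.
  Root 2: left subtree has 1 node {13}, right has 3 {8, 32, 17}.
    Root 32: left subtree has 1 node {8}, right has 1 {17}.

5, 36, 13, 8, 17, 32, 2, 12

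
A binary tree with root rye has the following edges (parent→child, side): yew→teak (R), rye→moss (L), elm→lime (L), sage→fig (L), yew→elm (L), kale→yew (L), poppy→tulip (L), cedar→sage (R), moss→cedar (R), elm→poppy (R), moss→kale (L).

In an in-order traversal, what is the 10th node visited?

fig

In-order visits the left subtree, then the node, then the right subtree.
At rye: go left to moss.
  At moss: go left to kale.
    At kale: go left to yew.
      At yew: go left to elm.
        At elm: go left to lime.
          lime is a leaf — visit lime.
        Visit elm.
        At elm: go right to poppy.
          At poppy: go left to tulip.
            tulip is a leaf — visit tulip.
          Visit poppy.
          At poppy: no right child.
      Visit yew.
      At yew: go right to teak.
        teak is a leaf — visit teak.
    Visit kale.
    At kale: no right child.
  Visit moss.
  At moss: go right to cedar.
    At cedar: no left child.
    Visit cedar.
    At cedar: go right to sage.
      At sage: go left to fig.
        fig is a leaf — visit fig.
      Visit sage.
      At sage: no right child.
Visit rye.
At rye: no right child.
Full in-order sequence: lime, elm, tulip, poppy, yew, teak, kale, moss, cedar, fig, sage, rye.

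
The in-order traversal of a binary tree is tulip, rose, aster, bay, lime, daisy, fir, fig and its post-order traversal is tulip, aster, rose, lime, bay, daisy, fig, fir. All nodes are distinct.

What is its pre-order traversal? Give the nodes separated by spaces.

fir daisy bay rose tulip aster lime fig

The last element of post-order is the root; it splits in-order into left and right subtrees.
Root fir: left subtree has 6 nodes {tulip, rose, aster, bay, lime, daisy}, right has 1 {fig}.
  Root daisy: left subtree has 5 nodes {tulip, rose, aster, bay, lime}, right has 0 { }.
    Root bay: left subtree has 3 nodes {tulip, rose, aster}, right has 1 {lime}.
      Root rose: left subtree has 1 node {tulip}, right has 1 {aster}.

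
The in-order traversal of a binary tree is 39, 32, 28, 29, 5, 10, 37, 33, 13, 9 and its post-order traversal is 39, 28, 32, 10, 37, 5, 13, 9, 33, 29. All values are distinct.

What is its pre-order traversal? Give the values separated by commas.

29, 32, 39, 28, 33, 5, 37, 10, 9, 13

The last element of post-order is the root; it splits in-order into left and right subtrees.
Root 29: left subtree has 3 nodes {39, 32, 28}, right has 6 {5, 10, 37, 33, 13, 9}.
  Root 32: left subtree has 1 node {39}, right has 1 {28}.
  Root 33: left subtree has 3 nodes {5, 10, 37}, right has 2 {13, 9}.
    Root 5: left subtree has 0 nodes { }, right has 2 {10, 37}.
      Root 37: left subtree has 1 node {10}, right has 0 { }.
    Root 9: left subtree has 1 node {13}, right has 0 { }.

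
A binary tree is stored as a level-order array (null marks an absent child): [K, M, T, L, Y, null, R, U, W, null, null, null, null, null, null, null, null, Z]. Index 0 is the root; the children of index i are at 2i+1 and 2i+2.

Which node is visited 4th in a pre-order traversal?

U

Pre-order visits the node, then its left subtree, then its right subtree.
Visit K.
At K: go left to M.
  Visit M.
  At M: go left to L.
    Visit L.
    At L: go left to U.
      U is a leaf — visit U.
    At L: go right to W.
      Visit W.
      At W: go left to Z.
        Z is a leaf — visit Z.
      At W: no right child.
  At M: go right to Y.
    Y is a leaf — visit Y.
At K: go right to T.
  Visit T.
  At T: no left child.
  At T: go right to R.
    R is a leaf — visit R.
Full pre-order sequence: K, M, L, U, W, Z, Y, T, R.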